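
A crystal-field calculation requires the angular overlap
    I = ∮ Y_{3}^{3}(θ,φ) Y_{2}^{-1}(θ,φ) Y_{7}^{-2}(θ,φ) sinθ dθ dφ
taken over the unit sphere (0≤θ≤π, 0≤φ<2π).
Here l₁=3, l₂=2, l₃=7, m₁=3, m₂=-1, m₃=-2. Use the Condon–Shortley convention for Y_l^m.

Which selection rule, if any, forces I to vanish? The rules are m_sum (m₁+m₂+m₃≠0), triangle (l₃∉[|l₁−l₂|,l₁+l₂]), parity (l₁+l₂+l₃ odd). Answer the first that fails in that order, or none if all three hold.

triangle

Σmᵢ = 0  ✓
l₃∈[|l₁−l₂|,l₁+l₂]=[1,5], have l₃=7  ✗
Σlᵢ = 12 ⇒ even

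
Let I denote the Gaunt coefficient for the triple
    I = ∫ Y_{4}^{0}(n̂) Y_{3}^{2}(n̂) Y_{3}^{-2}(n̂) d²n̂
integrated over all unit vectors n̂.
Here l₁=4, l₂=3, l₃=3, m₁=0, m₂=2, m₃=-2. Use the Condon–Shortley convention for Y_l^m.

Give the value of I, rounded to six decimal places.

Rules hold: Σm=0, L=10 even, 1≤3≤7.
N = 9·7·7 = 441
Δ = 4!·4!·2!/11! = 1/34650
Racah Σ t=1..3: t=1:−1/72 t=2:+1/16 t=3:−1/72 = 5/144
⇒ 3j(4 3 3; 0 0 0)² = 2/77, sgn -1
Racah Σ t=3..4: t=3:−1/72 t=4:+1/576 = -7/576
⇒ 3j(4 3 3; 0 2 -2)² = 7/198, sgn +1
4πI² = N·(3j₀)²·(3jₘ)² = 49/121
I = -1·√(0.404959/4π) = -0.17951487

-0.179515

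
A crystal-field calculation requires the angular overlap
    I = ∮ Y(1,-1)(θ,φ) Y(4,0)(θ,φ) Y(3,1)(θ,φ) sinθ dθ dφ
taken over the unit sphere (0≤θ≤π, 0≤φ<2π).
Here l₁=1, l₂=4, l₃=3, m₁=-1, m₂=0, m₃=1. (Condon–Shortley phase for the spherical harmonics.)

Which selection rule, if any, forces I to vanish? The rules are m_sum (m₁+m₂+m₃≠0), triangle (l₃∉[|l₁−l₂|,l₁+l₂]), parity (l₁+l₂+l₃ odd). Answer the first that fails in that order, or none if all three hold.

none

m₁+m₂+m₃ = -1 + 0 + 1 = 0  ✓
triangle: |1−4|=3 ≤ l₃=3 ≤ 1+4=5  ✓
parity: l₁+l₂+l₃ = 8 is even  ✓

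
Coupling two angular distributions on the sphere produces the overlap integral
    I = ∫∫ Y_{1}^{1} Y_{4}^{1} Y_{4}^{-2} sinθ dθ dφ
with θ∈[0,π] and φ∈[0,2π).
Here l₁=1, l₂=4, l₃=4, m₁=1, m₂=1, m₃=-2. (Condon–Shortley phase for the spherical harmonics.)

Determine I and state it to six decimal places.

0.000000

L=9 odd ⇒ parity kills the (l;000) factor ⇒ I = 0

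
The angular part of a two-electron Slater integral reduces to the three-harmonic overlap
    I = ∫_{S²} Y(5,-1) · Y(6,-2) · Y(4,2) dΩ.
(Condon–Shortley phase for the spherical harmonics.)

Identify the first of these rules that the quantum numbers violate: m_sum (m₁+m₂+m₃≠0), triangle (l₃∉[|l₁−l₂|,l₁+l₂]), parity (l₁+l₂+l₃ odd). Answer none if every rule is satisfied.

m_sum

m₁+m₂+m₃ = -1 − 2 + 2 = -1  ✗
triangle: |5−6|=1 ≤ l₃=4 ≤ 5+6=11
parity: l₁+l₂+l₃ = 15 is odd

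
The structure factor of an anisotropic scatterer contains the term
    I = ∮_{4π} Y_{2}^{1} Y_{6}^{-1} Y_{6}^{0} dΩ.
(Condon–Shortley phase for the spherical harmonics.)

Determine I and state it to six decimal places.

-0.030344

Checks pass: Σm=0; 14 even; l₃=6∈[4,8].
(2·2+1)(2·6+1)(2·6+1) = 845
Δ: 2! 2! 10! / 15! → 1/90090
sum: t=0:+1/69120 t=1:−1/14400 t=2:+1/69120 = -7/172800
3j²(2 6 6; 0 0 0) = Δ·Π!·Σ² = 14/715  (sign -1)
sum: t=0:+1/28800 t=1:−1/34560 = 1/172800
3j²(2 6 6; 1 -1 0) = Δ·Π!·Σ² = 1/1430  (sign +1)
combine: 4πI² = 845·14/715·1/1430 = 7/605
take √, sign -1: I = -0.03034355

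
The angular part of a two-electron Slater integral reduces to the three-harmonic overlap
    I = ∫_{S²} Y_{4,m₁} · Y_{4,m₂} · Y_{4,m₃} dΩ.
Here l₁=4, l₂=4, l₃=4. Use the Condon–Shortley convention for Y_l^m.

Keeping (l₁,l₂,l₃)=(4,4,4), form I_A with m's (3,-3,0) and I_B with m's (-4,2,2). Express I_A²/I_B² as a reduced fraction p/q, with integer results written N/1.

Same 4,4,4: normalisation and zero-m 3j drop out of the ratio.
A: Δ: 4! 4! 4! / 13! → 1/450450; sum: t=0:+1/864 t=1:−1/3456 = 1/1152; 3j²(4 4 4; 3 -3 0) = Δ·Π!·Σ² = 7/286  (sign +1)
B: Δ: 4! 4! 4! / 13! → 1/450450; sum: t=4:+1/2304 = 1/2304; 3j²(4 4 4; -4 2 2) = Δ·Π!·Σ² = 5/143  (sign +1)
I_A²/I_B² = (7/286)/(5/143) = 7/10

7/10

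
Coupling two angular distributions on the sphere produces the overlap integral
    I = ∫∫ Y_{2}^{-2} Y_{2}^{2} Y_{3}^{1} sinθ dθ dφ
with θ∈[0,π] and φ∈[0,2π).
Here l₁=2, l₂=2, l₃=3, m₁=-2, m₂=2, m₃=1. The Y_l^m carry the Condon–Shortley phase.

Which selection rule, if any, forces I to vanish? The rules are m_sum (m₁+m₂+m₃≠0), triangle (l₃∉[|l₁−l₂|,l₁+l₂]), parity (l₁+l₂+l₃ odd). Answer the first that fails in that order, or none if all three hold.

m_sum

m₁+m₂+m₃ = -2 + 2 + 1 = 1  ✗
triangle: |2−2|=0 ≤ l₃=3 ≤ 2+2=4
parity: l₁+l₂+l₃ = 7 is odd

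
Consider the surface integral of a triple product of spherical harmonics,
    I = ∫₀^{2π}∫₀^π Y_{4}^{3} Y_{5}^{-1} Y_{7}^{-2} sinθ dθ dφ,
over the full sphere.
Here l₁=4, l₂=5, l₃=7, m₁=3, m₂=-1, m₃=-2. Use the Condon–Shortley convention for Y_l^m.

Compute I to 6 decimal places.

Checks pass: Σm=0; 16 even; l₃=7∈[1,9].
(2·4+1)(2·5+1)(2·7+1) = 1485
Δ: 2! 6! 8! / 17! → 1/6126120
sum: t=0:+1/69120 t=1:−1/20736 t=2:+1/69120 = -1/51840
3j²(4 5 7; 0 0 0) = Δ·Π!·Σ² = 280/21879  (sign +1)
sum: t=0:+1/138240 t=1:−1/518400 = 11/2073600
3j²(4 5 7; 3 -1 -2) = Δ·Π!·Σ² = 77/4420  (sign -1)
combine: 4πI² = 1485·280/21879·77/4420 = 16170/48841
take √, sign -1: I = -0.16231468

-0.162315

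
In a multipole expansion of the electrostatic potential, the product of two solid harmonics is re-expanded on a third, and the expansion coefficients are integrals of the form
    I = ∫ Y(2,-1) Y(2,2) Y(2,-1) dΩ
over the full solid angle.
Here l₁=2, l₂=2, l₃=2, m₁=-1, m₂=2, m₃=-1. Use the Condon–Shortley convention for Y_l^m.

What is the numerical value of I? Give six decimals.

Checks pass: Σm=0; 6 even; l₃=2∈[0,4].
(2·2+1)(2·2+1)(2·2+1) = 125
Δ: 2! 2! 2! / 7! → 1/630
sum: t=0:+1/8 t=1:−1/1 t=2:+1/8 = -3/4
3j²(2 2 2; 0 0 0) = Δ·Π!·Σ² = 2/35  (sign -1)
sum: t=2:+1/4 = 1/4
3j²(2 2 2; -1 2 -1) = Δ·Π!·Σ² = 3/35  (sign -1)
combine: 4πI² = 125·2/35·3/35 = 30/49
take √, sign +1: I = 0.22072812

0.220728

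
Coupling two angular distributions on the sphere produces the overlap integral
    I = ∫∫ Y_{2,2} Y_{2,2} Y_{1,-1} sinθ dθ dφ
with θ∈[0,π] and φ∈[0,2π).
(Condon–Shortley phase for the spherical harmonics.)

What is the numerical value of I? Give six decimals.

0.000000

m-sum = 2 + 2 − 1 = 3 ≠ 0 ⇒ I = 0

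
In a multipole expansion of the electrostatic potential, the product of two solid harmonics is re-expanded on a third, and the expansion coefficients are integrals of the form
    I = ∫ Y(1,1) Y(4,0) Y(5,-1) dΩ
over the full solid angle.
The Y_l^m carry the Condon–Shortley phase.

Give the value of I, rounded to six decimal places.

Checks pass: Σm=0; 10 even; l₃=5∈[3,5].
(2·1+1)(2·4+1)(2·5+1) = 297
Δ: 0! 2! 8! / 11! → 1/495
sum: t=0:+1/576 = 1/576
3j²(1 4 5; 0 0 0) = Δ·Π!·Σ² = 5/99  (sign -1)
sum: t=0:+1/1152 = 1/1152
3j²(1 4 5; 1 0 -1) = Δ·Π!·Σ² = 1/33  (sign +1)
combine: 4πI² = 297·5/99·1/33 = 5/11
take √, sign -1: I = -0.19018827

-0.190188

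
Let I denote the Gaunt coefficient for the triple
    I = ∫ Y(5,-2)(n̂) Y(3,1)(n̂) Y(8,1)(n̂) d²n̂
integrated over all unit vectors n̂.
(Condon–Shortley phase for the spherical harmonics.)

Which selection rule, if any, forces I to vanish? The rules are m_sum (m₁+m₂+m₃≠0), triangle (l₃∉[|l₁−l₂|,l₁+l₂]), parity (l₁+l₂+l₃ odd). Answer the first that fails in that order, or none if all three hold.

Σmᵢ = 0  ✓
l₃∈[|l₁−l₂|,l₁+l₂]=[2,8], have l₃=8  ✓
Σlᵢ = 16 ⇒ even  ✓

none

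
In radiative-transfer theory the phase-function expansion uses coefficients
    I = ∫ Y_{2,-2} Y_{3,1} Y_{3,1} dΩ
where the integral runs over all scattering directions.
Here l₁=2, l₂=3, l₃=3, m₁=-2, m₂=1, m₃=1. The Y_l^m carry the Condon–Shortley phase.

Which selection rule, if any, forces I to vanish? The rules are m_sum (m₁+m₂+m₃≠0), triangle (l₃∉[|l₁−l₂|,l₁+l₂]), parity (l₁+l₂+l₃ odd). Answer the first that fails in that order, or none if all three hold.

none

azimuthal sum: -2 + 1 + 1 = 0  ✓
1 ≤ 3 ≤ 5 (triangle on l)  ✓
L = 2 + 3 + 3 = 8 (even)  ✓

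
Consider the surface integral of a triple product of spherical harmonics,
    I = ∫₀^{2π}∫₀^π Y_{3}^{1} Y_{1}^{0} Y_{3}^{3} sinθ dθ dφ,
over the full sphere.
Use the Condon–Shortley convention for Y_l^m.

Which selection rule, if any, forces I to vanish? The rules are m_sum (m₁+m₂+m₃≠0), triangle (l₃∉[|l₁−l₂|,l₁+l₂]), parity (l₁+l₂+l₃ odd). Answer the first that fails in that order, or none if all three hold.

m_sum

azimuthal sum: 1 + 0 + 3 = 4  ✗
2 ≤ 3 ≤ 4 (triangle on l)
L = 3 + 1 + 3 = 7 (odd)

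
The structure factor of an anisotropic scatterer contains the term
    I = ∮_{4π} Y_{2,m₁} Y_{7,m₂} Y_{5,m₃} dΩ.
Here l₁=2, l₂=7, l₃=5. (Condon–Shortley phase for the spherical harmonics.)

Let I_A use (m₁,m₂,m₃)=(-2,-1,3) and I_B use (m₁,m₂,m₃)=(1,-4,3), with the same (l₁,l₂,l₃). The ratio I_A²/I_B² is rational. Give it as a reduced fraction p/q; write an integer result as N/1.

1/33

l's match ⇒ only the (l;m) 3-j factors differ between A and B.
A: triangle coeff Δ(2,7,5) = 1/15015; Σ_t [4,4]: t=4:+1/1935360 = 1/1935360; (3j)²=1/1001 [(2 7 5; -2 -1 3)], sign=+1
B: triangle coeff Δ(2,7,5) = 1/15015; Σ_t [1,1]: t=1:−1/483840 = -1/483840; (3j)²=3/91 [(2 7 5; 1 -4 3)], sign=-1
I_A²/I_B² = (1/1001)/(3/91) = 1/33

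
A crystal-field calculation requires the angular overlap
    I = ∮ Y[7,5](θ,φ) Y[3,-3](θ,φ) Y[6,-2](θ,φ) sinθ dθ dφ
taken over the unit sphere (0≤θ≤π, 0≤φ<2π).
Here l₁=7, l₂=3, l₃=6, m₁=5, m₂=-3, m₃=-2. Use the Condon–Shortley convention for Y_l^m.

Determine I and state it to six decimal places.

0.180980

Rules hold: Σm=0, L=16 even, 4≤6≤10.
N = 15·7·13 = 1365
Δ = 4!·10!·2!/17! = 1/2042040
Racah Σ t=1..3: t=1:−1/207360 t=2:+1/57600 t=3:−1/207360 = 1/129600
⇒ 3j(7 3 6; 0 0 0)² = 168/12155, sgn +1
Racah Σ t=0..0: t=0:+1/3870720 = 1/3870720
⇒ 3j(7 3 6; 5 -3 -2)² = 135/6188, sgn +1
4πI² = N·(3j₀)²·(3jₘ)² = 17010/41327
I = +1·√(0.411595/4π) = 0.18097988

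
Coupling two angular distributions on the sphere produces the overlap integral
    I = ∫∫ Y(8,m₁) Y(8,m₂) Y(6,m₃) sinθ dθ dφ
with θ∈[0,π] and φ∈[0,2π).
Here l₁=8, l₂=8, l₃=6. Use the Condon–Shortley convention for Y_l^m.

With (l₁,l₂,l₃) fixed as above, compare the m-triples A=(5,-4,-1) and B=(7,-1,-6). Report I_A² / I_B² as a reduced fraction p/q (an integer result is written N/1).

Same 8,8,6: normalisation and zero-m 3j drop out of the ratio.
A: Δ: 10! 6! 6! / 23! → 1/13742520792; sum: t=0:+1/6270566400 t=1:−1/627056640 t=2:+1/464486400 t=3:−1/2612736000 = 1/2985984000; 3j²(8 8 6; 5 -4 -1) = Δ·Π!·Σ² = 63/29716  (sign -1)
B: Δ: 10! 6! 6! / 23! → 1/13742520792; sum: t=1:−1/188116992000 = -1/188116992000; 3j²(8 8 6; 7 -1 -6) = Δ·Π!·Σ² = 35/14858  (sign -1)
I_A²/I_B² = (63/29716)/(35/14858) = 9/10

9/10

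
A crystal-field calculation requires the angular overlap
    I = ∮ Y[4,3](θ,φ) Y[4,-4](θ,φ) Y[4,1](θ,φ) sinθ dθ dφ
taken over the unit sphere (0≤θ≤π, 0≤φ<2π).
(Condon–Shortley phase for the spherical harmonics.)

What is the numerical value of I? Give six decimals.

Rules hold: Σm=0, L=12 even, 0≤4≤8.
N = 9·9·9 = 729
Δ = 4!·4!·4!/13! = 1/450450
Racah Σ t=0..4: t=0:+1/13824 t=1:−1/216 t=2:+1/64 t=3:−1/216 t=4:+1/13824 = 5/768
⇒ 3j(4 4 4; 0 0 0)² = 18/1001, sgn +1
Racah Σ t=0..0: t=0:+1/3456 = 1/3456
⇒ 3j(4 4 4; 3 -4 1)² = 35/1287, sgn -1
4πI² = N·(3j₀)²·(3jₘ)² = 7290/20449
I = -1·√(0.356497/4π) = -0.16843130

-0.168431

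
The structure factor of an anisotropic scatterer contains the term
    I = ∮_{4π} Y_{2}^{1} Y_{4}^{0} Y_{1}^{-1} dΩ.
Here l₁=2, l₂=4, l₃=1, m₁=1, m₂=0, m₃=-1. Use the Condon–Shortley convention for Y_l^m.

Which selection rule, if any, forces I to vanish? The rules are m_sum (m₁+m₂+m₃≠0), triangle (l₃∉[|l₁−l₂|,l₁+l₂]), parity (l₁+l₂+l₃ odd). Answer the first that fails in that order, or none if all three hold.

triangle

m₁+m₂+m₃ = 1 + 0 − 1 = 0  ✓
triangle: |2−4|=2 ≤ l₃=1 ≤ 2+4=6  ✗
parity: l₁+l₂+l₃ = 7 is odd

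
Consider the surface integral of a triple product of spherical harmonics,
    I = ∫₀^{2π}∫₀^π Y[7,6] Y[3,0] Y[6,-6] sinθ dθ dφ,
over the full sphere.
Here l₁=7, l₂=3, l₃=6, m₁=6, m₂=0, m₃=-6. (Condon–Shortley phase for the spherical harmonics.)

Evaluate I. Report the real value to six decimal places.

-0.204043

Rules hold: Σm=0, L=16 even, 4≤6≤10.
N = 15·7·13 = 1365
Δ = 4!·10!·2!/17! = 1/2042040
Racah Σ t=1..3: t=1:−1/207360 t=2:+1/57600 t=3:−1/207360 = 1/129600
⇒ 3j(7 3 6; 0 0 0)² = 168/12155, sgn +1
Racah Σ t=1..1: t=1:−1/43545600 = -1/43545600
⇒ 3j(7 3 6; 6 0 -6)² = 33/1190, sgn -1
4πI² = N·(3j₀)²·(3jₘ)² = 756/1445
I = -1·√(0.523183/4π) = -0.20404316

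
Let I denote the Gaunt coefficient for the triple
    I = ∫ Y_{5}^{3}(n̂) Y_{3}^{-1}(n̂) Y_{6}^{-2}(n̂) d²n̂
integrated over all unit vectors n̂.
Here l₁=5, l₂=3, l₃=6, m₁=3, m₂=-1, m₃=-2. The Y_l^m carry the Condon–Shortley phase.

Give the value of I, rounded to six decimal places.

-0.145631

m-sum 0 ✓  L=14 even ✓  2≤6≤8 ✓
Π(2lᵢ+1) = 11×7×13 = 1001
triangle coeff Δ(5,3,6) = 1/675675
Σ_t [0,2]: t=0:+1/8640 t=1:−1/2304 t=2:+1/8640 = -7/34560
(3j)²=7/429 [(5 3 6; 0 0 0)], sign=-1
Σ_t [0,2]: t=0:+1/11520 t=1:−1/30240 t=2:+1/1935360 = 1/18432
(3j)²=7/429 [(5 3 6; 3 -1 -2)], sign=+1
⇒ 4πI² = 343/1287
I = (-1)√(343/1287/(4π)) = -0.14563067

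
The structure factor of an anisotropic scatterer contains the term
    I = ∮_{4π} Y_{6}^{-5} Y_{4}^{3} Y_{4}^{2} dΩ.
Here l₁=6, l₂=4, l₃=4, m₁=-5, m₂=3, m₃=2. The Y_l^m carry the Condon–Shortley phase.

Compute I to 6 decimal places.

m-sum 0 ✓  L=14 even ✓  2≤4≤10 ✓
Π(2lᵢ+1) = 13×9×9 = 1053
triangle coeff Δ(6,4,4) = 1/1261260
Σ_t [2,4]: t=2:+1/4608 t=3:−1/1296 t=4:+1/4608 = -7/20736
(3j)²=20/1287 [(6 4 4; 0 0 0)], sign=-1
Σ_t [5,6]: t=5:−1/172800 t=6:+1/86400 = 1/172800
(3j)²=1/130 [(6 4 4; -5 3 2)], sign=+1
⇒ 4πI² = 18/143
I = (-1)√(18/143/(4π)) = -0.10008369

-0.100084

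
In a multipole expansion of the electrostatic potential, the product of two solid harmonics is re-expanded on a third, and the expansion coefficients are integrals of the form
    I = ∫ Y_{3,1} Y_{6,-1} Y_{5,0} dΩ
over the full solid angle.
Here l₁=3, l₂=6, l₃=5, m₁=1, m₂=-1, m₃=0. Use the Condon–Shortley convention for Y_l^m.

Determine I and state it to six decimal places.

-0.077843

Checks pass: Σm=0; 14 even; l₃=5∈[3,9].
(2·3+1)(2·6+1)(2·5+1) = 1001
Δ: 4! 2! 8! / 15! → 1/675675
sum: t=1:−1/8640 t=2:+1/2304 t=3:−1/8640 = 7/34560
3j²(3 6 5; 0 0 0) = Δ·Π!·Σ² = 7/429  (sign -1)
sum: t=0:+1/34560 t=1:−1/3456 t=2:+1/5760 = -1/11520
3j²(3 6 5; 1 -1 0) = Δ·Π!·Σ² = 2/429  (sign +1)
combine: 4πI² = 1001·7/429·2/429 = 98/1287
take √, sign -1: I = -0.07784287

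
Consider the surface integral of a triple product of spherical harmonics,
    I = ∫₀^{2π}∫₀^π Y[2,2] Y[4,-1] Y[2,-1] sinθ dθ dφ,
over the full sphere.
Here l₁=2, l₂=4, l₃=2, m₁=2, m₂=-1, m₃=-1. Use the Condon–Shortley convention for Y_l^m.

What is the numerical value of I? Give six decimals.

m-sum 0 ✓  L=8 even ✓  2≤2≤6 ✓
Π(2lᵢ+1) = 5×9×5 = 225
triangle coeff Δ(2,4,2) = 1/630
Σ_t [2,2]: t=2:+1/16 = 1/16
(3j)²=2/35 [(2 4 2; 0 0 0)], sign=+1
Σ_t [0,0]: t=0:+1/144 = 1/144
(3j)²=1/126 [(2 4 2; 2 -1 -1)], sign=-1
⇒ 4πI² = 5/49
I = (-1)√(5/49/(4π)) = -0.09011188

-0.090112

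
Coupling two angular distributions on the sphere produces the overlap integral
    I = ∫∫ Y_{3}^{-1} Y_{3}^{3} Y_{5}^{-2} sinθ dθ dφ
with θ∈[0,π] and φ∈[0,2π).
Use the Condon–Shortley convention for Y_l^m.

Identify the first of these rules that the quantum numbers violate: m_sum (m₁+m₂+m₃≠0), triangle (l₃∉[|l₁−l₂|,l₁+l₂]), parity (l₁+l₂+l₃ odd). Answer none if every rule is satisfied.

azimuthal sum: -1 + 3 − 2 = 0  ✓
0 ≤ 5 ≤ 6 (triangle on l)  ✓
L = 3 + 3 + 5 = 11 (odd)  ✗

parity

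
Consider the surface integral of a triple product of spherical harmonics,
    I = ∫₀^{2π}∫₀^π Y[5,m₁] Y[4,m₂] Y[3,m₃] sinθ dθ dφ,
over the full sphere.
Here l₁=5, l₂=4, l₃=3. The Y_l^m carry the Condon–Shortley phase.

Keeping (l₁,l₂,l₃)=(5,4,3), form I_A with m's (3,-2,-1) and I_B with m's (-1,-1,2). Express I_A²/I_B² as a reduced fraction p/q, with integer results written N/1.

l's match ⇒ only the (l;m) 3-j factors differ between A and B.
A: triangle coeff Δ(5,4,3) = 1/180180; Σ_t [0,2]: t=0:+1/5760 t=1:−1/720 t=2:+1/2304 = -1/1280; (3j)²=27/1430 [(5 4 3; 3 -2 -1)], sign=-1
B: triangle coeff Δ(5,4,3) = 1/180180; Σ_t [2,3]: t=2:+1/1152 t=3:−1/432 = -5/3456; (3j)²=625/36036 [(5 4 3; -1 -1 2)], sign=+1
I_A²/I_B² = (27/1430)/(625/36036) = 3402/3125

3402/3125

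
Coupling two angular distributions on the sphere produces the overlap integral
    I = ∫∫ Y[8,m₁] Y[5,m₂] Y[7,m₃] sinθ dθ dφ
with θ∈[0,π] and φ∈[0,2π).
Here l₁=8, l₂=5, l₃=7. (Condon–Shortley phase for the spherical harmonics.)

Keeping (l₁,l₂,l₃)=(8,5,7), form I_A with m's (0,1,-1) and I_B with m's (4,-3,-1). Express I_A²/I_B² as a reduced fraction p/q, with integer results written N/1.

Same 8,5,7: normalisation and zero-m 3j drop out of the ratio.
A: Δ: 6! 10! 4! / 21! → 1/814773960; sum: t=2:+1/19906560 t=3:−1/3110400 t=4:+1/3317760 t=5:−1/21772800 t=6:+1/1393459200 = -1/66355200; 3j²(8 5 7; 0 1 -1) = Δ·Π!·Σ² = 21/92378  (sign -1)
B: Δ: 6! 10! 4! / 21! → 1/814773960; sum: t=0:+1/49766400 t=1:−1/21772800 t=2:+1/92897280 = -1/66355200; 3j²(8 5 7; 4 -3 -1) = Δ·Π!·Σ² = 63/8398  (sign -1)
I_A²/I_B² = (21/92378)/(63/8398) = 1/33

1/33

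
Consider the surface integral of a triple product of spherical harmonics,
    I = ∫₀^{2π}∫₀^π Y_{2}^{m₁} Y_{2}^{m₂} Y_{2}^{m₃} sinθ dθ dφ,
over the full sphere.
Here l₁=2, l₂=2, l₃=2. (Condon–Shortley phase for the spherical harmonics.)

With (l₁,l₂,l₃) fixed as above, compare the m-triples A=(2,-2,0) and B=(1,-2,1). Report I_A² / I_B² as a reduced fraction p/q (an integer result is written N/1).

2/3

Same 2,2,2: normalisation and zero-m 3j drop out of the ratio.
A: Δ: 2! 2! 2! / 7! → 1/630; sum: t=0:+1/8 = 1/8; 3j²(2 2 2; 2 -2 0) = Δ·Π!·Σ² = 2/35  (sign +1)
B: Δ: 2! 2! 2! / 7! → 1/630; sum: t=0:+1/4 = 1/4; 3j²(2 2 2; 1 -2 1) = Δ·Π!·Σ² = 3/35  (sign -1)
I_A²/I_B² = (2/35)/(3/35) = 2/3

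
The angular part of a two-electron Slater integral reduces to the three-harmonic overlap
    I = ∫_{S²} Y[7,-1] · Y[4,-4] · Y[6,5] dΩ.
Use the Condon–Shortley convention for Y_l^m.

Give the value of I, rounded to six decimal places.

0.000000

Σlᵢ=17 odd — θ-integrand is odd under cosθ→−cosθ; I=0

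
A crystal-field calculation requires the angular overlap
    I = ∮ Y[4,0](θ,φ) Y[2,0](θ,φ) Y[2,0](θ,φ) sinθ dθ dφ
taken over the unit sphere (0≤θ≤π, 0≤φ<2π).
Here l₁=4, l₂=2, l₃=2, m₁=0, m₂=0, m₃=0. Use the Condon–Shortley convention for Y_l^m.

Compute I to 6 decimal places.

0.241796

Checks pass: Σm=0; 8 even; l₃=2∈[2,6].
(2·4+1)(2·2+1)(2·2+1) = 225
Δ: 4! 4! 0! / 9! → 1/630
sum: t=2:+1/16 = 1/16
3j²(4 2 2; 0 0 0) = Δ·Π!·Σ² = 2/35  (sign +1)
(m-triple is (0,0,0) — same symbol as above.)
combine: 4πI² = 225·2/35·2/35 = 36/49
take √, sign +1: I = 0.24179554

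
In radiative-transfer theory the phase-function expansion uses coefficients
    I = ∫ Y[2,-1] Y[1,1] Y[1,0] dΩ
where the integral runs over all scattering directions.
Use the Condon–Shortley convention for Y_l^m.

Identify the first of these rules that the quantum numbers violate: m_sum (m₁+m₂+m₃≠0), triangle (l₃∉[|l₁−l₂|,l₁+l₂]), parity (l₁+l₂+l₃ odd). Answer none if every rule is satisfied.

none

Σmᵢ = 0  ✓
l₃∈[|l₁−l₂|,l₁+l₂]=[1,3], have l₃=1  ✓
Σlᵢ = 4 ⇒ even  ✓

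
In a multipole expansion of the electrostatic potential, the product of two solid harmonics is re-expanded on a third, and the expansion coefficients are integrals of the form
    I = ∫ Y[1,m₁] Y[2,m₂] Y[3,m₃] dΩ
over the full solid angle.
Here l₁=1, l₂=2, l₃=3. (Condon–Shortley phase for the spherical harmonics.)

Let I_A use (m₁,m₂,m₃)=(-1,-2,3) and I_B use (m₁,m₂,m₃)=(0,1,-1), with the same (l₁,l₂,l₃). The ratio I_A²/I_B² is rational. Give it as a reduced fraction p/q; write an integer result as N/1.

15/8

l's match ⇒ only the (l;m) 3-j factors differ between A and B.
A: triangle coeff Δ(1,2,3) = 1/105; Σ_t [0,0]: t=0:+1/48 = 1/48; (3j)²=1/7 [(1 2 3; -1 -2 3)], sign=+1
B: triangle coeff Δ(1,2,3) = 1/105; Σ_t [0,0]: t=0:+1/6 = 1/6; (3j)²=8/105 [(1 2 3; 0 1 -1)], sign=+1
I_A²/I_B² = (1/7)/(8/105) = 15/8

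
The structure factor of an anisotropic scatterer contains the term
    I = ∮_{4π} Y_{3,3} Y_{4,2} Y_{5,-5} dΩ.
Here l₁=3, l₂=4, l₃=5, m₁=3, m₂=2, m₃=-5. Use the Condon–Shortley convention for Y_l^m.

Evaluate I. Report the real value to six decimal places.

0.138791

Checks pass: Σm=0; 12 even; l₃=5∈[1,7].
(2·3+1)(2·4+1)(2·5+1) = 693
Δ: 2! 4! 6! / 13! → 1/180180
sum: t=0:+1/576 t=1:−1/144 t=2:+1/576 = -1/288
3j²(3 4 5; 0 0 0) = Δ·Π!·Σ² = 20/1001  (sign +1)
sum: t=0:+1/34560 = 1/34560
3j²(3 4 5; 3 2 -5) = Δ·Π!·Σ² = 5/286  (sign +1)
combine: 4πI² = 693·20/1001·5/286 = 450/1859
take √, sign +1: I = 0.13879110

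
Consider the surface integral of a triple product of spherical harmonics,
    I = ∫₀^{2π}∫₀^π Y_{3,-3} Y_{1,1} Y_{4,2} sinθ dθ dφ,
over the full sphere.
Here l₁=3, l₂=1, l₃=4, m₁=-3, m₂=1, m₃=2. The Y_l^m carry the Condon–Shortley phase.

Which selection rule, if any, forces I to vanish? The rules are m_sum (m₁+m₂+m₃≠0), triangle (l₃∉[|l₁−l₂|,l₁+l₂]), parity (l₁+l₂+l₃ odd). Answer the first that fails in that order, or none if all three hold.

Σmᵢ = 0  ✓
l₃∈[|l₁−l₂|,l₁+l₂]=[2,4], have l₃=4  ✓
Σlᵢ = 8 ⇒ even  ✓

none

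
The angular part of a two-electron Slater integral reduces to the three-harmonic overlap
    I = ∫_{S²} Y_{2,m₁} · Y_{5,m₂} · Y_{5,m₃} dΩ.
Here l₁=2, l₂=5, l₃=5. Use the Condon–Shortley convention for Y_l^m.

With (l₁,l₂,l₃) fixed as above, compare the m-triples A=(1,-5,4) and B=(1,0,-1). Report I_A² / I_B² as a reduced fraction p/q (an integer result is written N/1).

27/1

l's match ⇒ only the (l;m) 3-j factors differ between A and B.
A: triangle coeff Δ(2,5,5) = 1/38610; Σ_t [0,0]: t=0:+1/80640 = 1/80640; (3j)²=9/286 [(2 5 5; 1 -5 4)], sign=-1
B: triangle coeff Δ(2,5,5) = 1/38610; Σ_t [0,1]: t=0:+1/1440 t=1:−1/1152 = -1/5760; (3j)²=1/858 [(2 5 5; 1 0 -1)], sign=-1
I_A²/I_B² = (9/286)/(1/858) = 27/1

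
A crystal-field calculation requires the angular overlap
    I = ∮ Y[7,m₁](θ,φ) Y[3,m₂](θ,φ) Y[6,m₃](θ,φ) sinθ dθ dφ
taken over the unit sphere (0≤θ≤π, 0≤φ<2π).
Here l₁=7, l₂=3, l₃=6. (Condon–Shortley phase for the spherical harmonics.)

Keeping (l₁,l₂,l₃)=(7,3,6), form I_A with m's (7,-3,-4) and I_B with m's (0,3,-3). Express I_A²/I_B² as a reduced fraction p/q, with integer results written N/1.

143/180

l's match ⇒ only the (l;m) 3-j factors differ between A and B.
A: triangle coeff Δ(7,3,6) = 1/2042040; Σ_t [0,0]: t=0:+1/174182400 = 1/174182400; (3j)²=1/136 [(7 3 6; 7 -3 -4)], sign=+1
B: triangle coeff Δ(7,3,6) = 1/2042040; Σ_t [4,4]: t=4:+1/1451520 = 1/1451520; (3j)²=45/4862 [(7 3 6; 0 3 -3)], sign=-1
I_A²/I_B² = (1/136)/(45/4862) = 143/180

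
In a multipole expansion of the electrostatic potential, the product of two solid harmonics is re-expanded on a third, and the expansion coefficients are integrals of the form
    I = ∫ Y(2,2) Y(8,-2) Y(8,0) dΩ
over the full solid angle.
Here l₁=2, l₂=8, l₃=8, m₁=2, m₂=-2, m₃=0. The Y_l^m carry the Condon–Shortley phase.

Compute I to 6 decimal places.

-0.192440

Rules hold: Σm=0, L=18 even, 6≤8≤10.
N = 5·17·17 = 1445
Δ = 2!·2!·14!/19! = 1/348840
Racah Σ t=0..2: t=0:+1/116121600 t=1:−1/25401600 t=2:+1/116121600 = -1/45158400
⇒ 3j(2 8 8; 0 0 0)² = 24/1615, sgn -1
Racah Σ t=0..0: t=0:+1/116121600 = 1/116121600
⇒ 3j(2 8 8; 2 -2 0)² = 7/323, sgn +1
4πI² = N·(3j₀)²·(3jₘ)² = 168/361
I = -1·√(0.465374/4π) = -0.19244034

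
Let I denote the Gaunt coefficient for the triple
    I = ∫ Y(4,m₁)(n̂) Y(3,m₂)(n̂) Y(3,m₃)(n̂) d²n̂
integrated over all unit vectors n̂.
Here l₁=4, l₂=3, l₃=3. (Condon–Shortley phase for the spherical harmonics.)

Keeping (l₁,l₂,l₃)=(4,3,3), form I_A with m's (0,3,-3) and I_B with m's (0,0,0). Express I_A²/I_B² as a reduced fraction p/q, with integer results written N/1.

1/4

Same 4,3,3: normalisation and zero-m 3j drop out of the ratio.
A: Δ: 4! 4! 2! / 11! → 1/34650; sum: t=4:+1/1152 = 1/1152; 3j²(4 3 3; 0 3 -3) = Δ·Π!·Σ² = 1/154  (sign +1)
B: Δ: 4! 4! 2! / 11! → 1/34650; sum: t=1:−1/72 t=2:+1/16 t=3:−1/72 = 5/144; 3j²(4 3 3; 0 0 0) = Δ·Π!·Σ² = 2/77  (sign -1)
I_A²/I_B² = (1/154)/(2/77) = 1/4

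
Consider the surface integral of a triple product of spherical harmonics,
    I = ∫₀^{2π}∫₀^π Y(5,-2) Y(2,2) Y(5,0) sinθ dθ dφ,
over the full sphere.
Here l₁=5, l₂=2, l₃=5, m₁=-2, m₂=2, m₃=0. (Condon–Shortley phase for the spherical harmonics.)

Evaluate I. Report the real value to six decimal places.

m-sum 0 ✓  L=12 even ✓  3≤5≤7 ✓
Π(2lᵢ+1) = 11×5×11 = 605
triangle coeff Δ(5,2,5) = 1/38610
Σ_t [0,2]: t=0:+1/2880 t=1:−1/576 t=2:+1/2880 = -1/960
(3j)²=10/429 [(5 2 5; 0 0 0)], sign=+1
Σ_t [2,2]: t=2:+1/2880 = 1/2880
(3j)²=14/429 [(5 2 5; -2 2 0)], sign=-1
⇒ 4πI² = 700/1521
I = (-1)√(700/1521/(4π)) = -0.19137248

-0.191372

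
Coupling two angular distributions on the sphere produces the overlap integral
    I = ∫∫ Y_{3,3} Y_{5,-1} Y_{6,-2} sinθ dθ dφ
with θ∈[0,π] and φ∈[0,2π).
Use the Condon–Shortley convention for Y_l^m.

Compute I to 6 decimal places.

m-sum 0 ✓  L=14 even ✓  2≤6≤8 ✓
Π(2lᵢ+1) = 7×11×13 = 1001
triangle coeff Δ(3,5,6) = 1/675675
Σ_t [0,2]: t=0:+1/8640 t=1:−1/2304 t=2:+1/8640 = -7/34560
(3j)²=7/429 [(3 5 6; 0 0 0)], sign=-1
Σ_t [0,0]: t=0:+1/27648 = 1/27648
(3j)²=10/429 [(3 5 6; 3 -1 -2)], sign=+1
⇒ 4πI² = 490/1287
I = (-1)√(490/1287/(4π)) = -0.17406195

-0.174062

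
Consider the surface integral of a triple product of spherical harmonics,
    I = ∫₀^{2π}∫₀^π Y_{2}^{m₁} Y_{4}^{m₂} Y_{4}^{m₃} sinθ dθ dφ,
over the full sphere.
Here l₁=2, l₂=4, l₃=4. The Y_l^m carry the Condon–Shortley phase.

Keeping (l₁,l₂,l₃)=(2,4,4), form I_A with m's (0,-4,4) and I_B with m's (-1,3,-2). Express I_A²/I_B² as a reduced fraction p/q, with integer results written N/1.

112/75

Same 2,4,4: normalisation and zero-m 3j drop out of the ratio.
A: Δ: 2! 2! 6! / 11! → 1/13860; sum: t=0:+1/2880 = 1/2880; 3j²(2 4 4; 0 -4 4) = Δ·Π!·Σ² = 28/495  (sign +1)
B: Δ: 2! 2! 6! / 11! → 1/13860; sum: t=1:−1/1440 t=2:+1/240 = 1/288; 3j²(2 4 4; -1 3 -2) = Δ·Π!·Σ² = 5/132  (sign +1)
I_A²/I_B² = (28/495)/(5/132) = 112/75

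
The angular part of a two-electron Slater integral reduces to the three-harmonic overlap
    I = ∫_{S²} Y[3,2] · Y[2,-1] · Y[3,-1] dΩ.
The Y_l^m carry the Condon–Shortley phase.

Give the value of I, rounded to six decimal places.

Rules hold: Σm=0, L=8 even, 1≤3≤5.
N = 7·5·7 = 245
Δ = 2!·4!·2!/9! = 1/3780
Racah Σ t=0..2: t=0:+1/24 t=1:−1/4 t=2:+1/24 = -1/6
⇒ 3j(3 2 3; 0 0 0)² = 4/105, sgn +1
Racah Σ t=0..1: t=0:+1/12 t=1:−1/48 = 1/16
⇒ 3j(3 2 3; 2 -1 -1)² = 1/28, sgn +1
4πI² = N·(3j₀)²·(3jₘ)² = 1/3
I = +1·√(0.333333/4π) = 0.16286750

0.162868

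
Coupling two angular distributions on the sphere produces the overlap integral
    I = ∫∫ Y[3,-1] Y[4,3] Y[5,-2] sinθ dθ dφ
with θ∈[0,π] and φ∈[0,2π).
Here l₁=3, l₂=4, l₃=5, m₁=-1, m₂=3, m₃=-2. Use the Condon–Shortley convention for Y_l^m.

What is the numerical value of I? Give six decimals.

Checks pass: Σm=0; 12 even; l₃=5∈[1,7].
(2·3+1)(2·4+1)(2·5+1) = 693
Δ: 2! 4! 6! / 13! → 1/180180
sum: t=0:+1/576 t=1:−1/144 t=2:+1/576 = -1/288
3j²(3 4 5; 0 0 0) = Δ·Π!·Σ² = 20/1001  (sign +1)
sum: t=1:−1/4320 t=2:+1/960 = 7/8640
3j²(3 4 5; -1 3 -2) = Δ·Π!·Σ² = 343/12870  (sign -1)
combine: 4πI² = 693·20/1001·343/12870 = 686/1859
take √, sign -1: I = -0.17136315

-0.171363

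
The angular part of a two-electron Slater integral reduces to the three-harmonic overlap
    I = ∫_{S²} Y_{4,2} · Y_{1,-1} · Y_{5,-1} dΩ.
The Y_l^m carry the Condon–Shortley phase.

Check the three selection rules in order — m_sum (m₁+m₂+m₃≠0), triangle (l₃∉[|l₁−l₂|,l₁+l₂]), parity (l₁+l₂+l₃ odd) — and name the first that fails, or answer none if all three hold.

m₁+m₂+m₃ = 2 − 1 − 1 = 0  ✓
triangle: |4−1|=3 ≤ l₃=5 ≤ 4+1=5  ✓
parity: l₁+l₂+l₃ = 10 is even  ✓

none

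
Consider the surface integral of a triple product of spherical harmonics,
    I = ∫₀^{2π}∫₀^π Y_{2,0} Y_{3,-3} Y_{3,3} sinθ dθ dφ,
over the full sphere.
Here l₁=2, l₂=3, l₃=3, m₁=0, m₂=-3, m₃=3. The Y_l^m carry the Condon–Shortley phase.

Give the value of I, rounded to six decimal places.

Rules hold: Σm=0, L=8 even, 1≤3≤5.
N = 5·7·7 = 245
Δ = 2!·2!·4!/9! = 1/3780
Racah Σ t=0..2: t=0:+1/24 t=1:−1/4 t=2:+1/24 = -1/6
⇒ 3j(2 3 3; 0 0 0)² = 4/105, sgn +1
Racah Σ t=0..0: t=0:+1/96 = 1/96
⇒ 3j(2 3 3; 0 -3 3)² = 5/84, sgn +1
4πI² = N·(3j₀)²·(3jₘ)² = 5/9
I = +1·√(0.555556/4π) = 0.21026104

0.210261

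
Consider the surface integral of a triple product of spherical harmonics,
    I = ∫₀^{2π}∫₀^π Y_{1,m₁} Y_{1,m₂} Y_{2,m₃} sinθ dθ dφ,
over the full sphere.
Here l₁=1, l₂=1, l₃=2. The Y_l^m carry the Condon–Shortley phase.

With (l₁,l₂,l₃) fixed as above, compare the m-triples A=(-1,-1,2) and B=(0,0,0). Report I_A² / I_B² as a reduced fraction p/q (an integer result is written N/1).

3/2

Shared (l₁,l₂,l₃)=(1,1,2): N and (l;000)² cancel in I_A²/I_B².
A: Δ = 0!·2!·2!/5! = 1/30; Racah Σ t=0..0: t=0:+1/4 = 1/4; ⇒ 3j(1 1 2; -1 -1 2)² = 1/5, sgn +1
B: Δ = 0!·2!·2!/5! = 1/30; Racah Σ t=0..0: t=0:+1/1 = 1/1; ⇒ 3j(1 1 2; 0 0 0)² = 2/15, sgn +1
I_A²/I_B² = (1/5)/(2/15) = 3/2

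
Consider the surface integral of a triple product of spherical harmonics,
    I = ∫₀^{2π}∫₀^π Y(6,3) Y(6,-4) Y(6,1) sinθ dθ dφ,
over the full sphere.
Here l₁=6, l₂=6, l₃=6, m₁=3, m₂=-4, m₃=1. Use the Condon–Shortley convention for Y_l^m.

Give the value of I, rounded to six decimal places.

m-sum 0 ✓  L=18 even ✓  0≤6≤12 ✓
Π(2lᵢ+1) = 13×13×13 = 2197
triangle coeff Δ(6,6,6) = 1/325909584
Σ_t [0,6]: t=0:+1/373248000 t=1:−1/1728000 t=2:+1/110592 t=3:−1/46656 t=4:+1/110592 t=5:−1/1728000 t=6:+1/373248000 = -7/1555200
(3j)²=400/46189 [(6 6 6; 0 0 0)], sign=-1
Σ_t [0,2]: t=0:+1/1244160 t=1:−1/691200 t=2:+1/4147200 = -1/2488320
(3j)²=875/184756 [(6 6 6; 3 -4 1)], sign=+1
⇒ 4πI² = 1137500/12623809
I = (-1)√(1137500/12623809/(4π)) = -0.08467897

-0.084679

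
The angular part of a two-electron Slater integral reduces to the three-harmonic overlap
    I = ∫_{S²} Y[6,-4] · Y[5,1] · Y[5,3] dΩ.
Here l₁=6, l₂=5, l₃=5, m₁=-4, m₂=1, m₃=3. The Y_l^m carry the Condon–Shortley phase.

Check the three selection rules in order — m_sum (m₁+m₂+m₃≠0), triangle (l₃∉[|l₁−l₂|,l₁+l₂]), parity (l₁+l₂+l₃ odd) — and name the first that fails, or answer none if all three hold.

none

Σmᵢ = 0  ✓
l₃∈[|l₁−l₂|,l₁+l₂]=[1,11], have l₃=5  ✓
Σlᵢ = 16 ⇒ even  ✓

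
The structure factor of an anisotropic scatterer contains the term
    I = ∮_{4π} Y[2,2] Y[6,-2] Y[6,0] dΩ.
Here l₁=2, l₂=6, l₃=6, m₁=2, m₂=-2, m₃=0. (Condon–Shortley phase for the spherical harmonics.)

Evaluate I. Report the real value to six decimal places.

-0.191909

m-sum 0 ✓  L=14 even ✓  4≤6≤8 ✓
Π(2lᵢ+1) = 5×13×13 = 845
triangle coeff Δ(2,6,6) = 1/90090
Σ_t [0,2]: t=0:+1/69120 t=1:−1/14400 t=2:+1/69120 = -7/172800
(3j)²=14/715 [(2 6 6; 0 0 0)], sign=-1
Σ_t [0,0]: t=0:+1/69120 = 1/69120
(3j)²=4/143 [(2 6 6; 2 -2 0)], sign=+1
⇒ 4πI² = 56/121
I = (-1)√(56/121/(4π)) = -0.19190947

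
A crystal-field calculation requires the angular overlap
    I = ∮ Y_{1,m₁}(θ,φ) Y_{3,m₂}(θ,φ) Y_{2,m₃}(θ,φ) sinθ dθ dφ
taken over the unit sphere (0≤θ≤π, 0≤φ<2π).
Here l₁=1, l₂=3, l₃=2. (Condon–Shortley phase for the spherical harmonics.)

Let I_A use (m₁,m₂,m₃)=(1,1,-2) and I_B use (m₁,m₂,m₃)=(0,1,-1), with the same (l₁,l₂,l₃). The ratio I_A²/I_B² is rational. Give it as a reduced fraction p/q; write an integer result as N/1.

1/8

Shared (l₁,l₂,l₃)=(1,3,2): N and (l;000)² cancel in I_A²/I_B².
A: Δ = 2!·0!·4!/7! = 1/105; Racah Σ t=0..0: t=0:+1/48 = 1/48; ⇒ 3j(1 3 2; 1 1 -2)² = 1/105, sgn +1
B: Δ = 2!·0!·4!/7! = 1/105; Racah Σ t=1..1: t=1:−1/6 = -1/6; ⇒ 3j(1 3 2; 0 1 -1)² = 8/105, sgn +1
I_A²/I_B² = (1/105)/(8/105) = 1/8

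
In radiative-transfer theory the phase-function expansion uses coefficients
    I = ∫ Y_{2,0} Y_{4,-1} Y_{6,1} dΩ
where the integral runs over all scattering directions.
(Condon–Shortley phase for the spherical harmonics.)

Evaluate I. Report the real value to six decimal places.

-0.230476

Checks pass: Σm=0; 12 even; l₃=6∈[2,6].
(2·2+1)(2·4+1)(2·6+1) = 585
Δ: 0! 4! 8! / 13! → 1/6435
sum: t=0:+1/2304 = 1/2304
3j²(2 4 6; 0 0 0) = Δ·Π!·Σ² = 5/143  (sign +1)
sum: t=0:+1/2880 = 1/2880
3j²(2 4 6; 0 -1 1) = Δ·Π!·Σ² = 14/429  (sign -1)
combine: 4πI² = 585·5/143·14/429 = 1050/1573
take √, sign -1: I = -0.23047581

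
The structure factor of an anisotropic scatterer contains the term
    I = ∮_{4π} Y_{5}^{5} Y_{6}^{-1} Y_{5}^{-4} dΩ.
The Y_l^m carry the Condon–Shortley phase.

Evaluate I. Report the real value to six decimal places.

-0.094319

m-sum 0 ✓  L=16 even ✓  1≤5≤11 ✓
Π(2lᵢ+1) = 11×13×11 = 1573
triangle coeff Δ(5,6,5) = 1/28588560
Σ_t [1,5]: t=1:−1/345600 t=2:+1/13824 t=3:−1/5184 t=4:+1/13824 t=5:−1/345600 = -7/129600
(3j)²=80/7293 [(5 6 5; 0 0 0)], sign=+1
Σ_t [0,0]: t=0:+1/2073600 = 1/2073600
(3j)²=63/9724 [(5 6 5; 5 -1 -4)], sign=-1
⇒ 4πI² = 420/3757
I = (-1)√(420/3757/(4π)) = -0.09431898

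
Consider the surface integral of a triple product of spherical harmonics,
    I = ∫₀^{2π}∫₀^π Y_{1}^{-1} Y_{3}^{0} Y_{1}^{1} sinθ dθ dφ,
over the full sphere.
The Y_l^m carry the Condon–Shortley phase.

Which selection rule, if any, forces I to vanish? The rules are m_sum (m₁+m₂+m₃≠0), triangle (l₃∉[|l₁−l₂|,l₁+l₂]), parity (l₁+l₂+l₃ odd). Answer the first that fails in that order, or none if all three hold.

m₁+m₂+m₃ = -1 + 0 + 1 = 0  ✓
triangle: |1−3|=2 ≤ l₃=1 ≤ 1+3=4  ✗
parity: l₁+l₂+l₃ = 5 is odd

triangle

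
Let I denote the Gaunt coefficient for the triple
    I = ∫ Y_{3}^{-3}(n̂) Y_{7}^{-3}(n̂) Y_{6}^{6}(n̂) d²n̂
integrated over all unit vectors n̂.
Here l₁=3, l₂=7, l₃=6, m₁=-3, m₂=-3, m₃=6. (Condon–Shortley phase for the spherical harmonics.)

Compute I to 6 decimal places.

Rules hold: Σm=0, L=16 even, 4≤6≤10.
N = 7·15·13 = 1365
Δ = 4!·2!·10!/17! = 1/2042040
Racah Σ t=1..3: t=1:−1/207360 t=2:+1/57600 t=3:−1/207360 = 1/129600
⇒ 3j(3 7 6; 0 0 0)² = 168/12155, sgn +1
Racah Σ t=4..4: t=4:+1/174182400 = 1/174182400
⇒ 3j(3 7 6; -3 -3 6)² = 3/6188, sgn +1
4πI² = N·(3j₀)²·(3jₘ)² = 378/41327
I = +1·√(0.00914656/4π) = 0.02697889

0.026979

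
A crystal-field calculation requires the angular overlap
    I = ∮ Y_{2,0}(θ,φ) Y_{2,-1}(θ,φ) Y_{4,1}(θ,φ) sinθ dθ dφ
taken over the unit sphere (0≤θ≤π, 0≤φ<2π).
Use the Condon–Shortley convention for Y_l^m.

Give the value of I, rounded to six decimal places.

Rules hold: Σm=0, L=8 even, 0≤4≤4.
N = 5·5·9 = 225
Δ = 0!·4!·4!/9! = 1/630
Racah Σ t=0..0: t=0:+1/16 = 1/16
⇒ 3j(2 2 4; 0 0 0)² = 2/35, sgn +1
Racah Σ t=0..0: t=0:+1/24 = 1/24
⇒ 3j(2 2 4; 0 -1 1)² = 1/21, sgn -1
4πI² = N·(3j₀)²·(3jₘ)² = 30/49
I = -1·√(0.612245/4π) = -0.22072812

-0.220728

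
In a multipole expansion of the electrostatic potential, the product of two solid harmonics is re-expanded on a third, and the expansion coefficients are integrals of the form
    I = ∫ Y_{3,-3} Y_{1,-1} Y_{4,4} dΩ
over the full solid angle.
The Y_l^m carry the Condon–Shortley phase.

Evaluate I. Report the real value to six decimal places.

0.325735

m-sum 0 ✓  L=8 even ✓  2≤4≤4 ✓
Π(2lᵢ+1) = 7×3×9 = 189
triangle coeff Δ(3,1,4) = 1/252
Σ_t [0,0]: t=0:+1/36 = 1/36
(3j)²=4/63 [(3 1 4; 0 0 0)], sign=+1
Σ_t [0,0]: t=0:+1/1440 = 1/1440
(3j)²=1/9 [(3 1 4; -3 -1 4)], sign=+1
⇒ 4πI² = 4/3
I = (+1)√(4/3/(4π)) = 0.32573501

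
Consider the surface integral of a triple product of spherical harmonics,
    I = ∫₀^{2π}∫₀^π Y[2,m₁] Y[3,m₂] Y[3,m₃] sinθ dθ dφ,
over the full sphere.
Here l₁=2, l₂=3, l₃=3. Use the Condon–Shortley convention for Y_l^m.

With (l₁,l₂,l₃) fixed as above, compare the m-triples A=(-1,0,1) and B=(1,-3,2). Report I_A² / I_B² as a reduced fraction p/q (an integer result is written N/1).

l's match ⇒ only the (l;m) 3-j factors differ between A and B.
A: triangle coeff Δ(2,3,3) = 1/3780; Σ_t [1,2]: t=1:−1/8 t=2:+1/12 = -1/24; (3j)²=1/210 [(2 3 3; -1 0 1)], sign=-1
B: triangle coeff Δ(2,3,3) = 1/3780; Σ_t [0,0]: t=0:+1/48 = 1/48; (3j)²=5/84 [(2 3 3; 1 -3 2)], sign=-1
I_A²/I_B² = (1/210)/(5/84) = 2/25

2/25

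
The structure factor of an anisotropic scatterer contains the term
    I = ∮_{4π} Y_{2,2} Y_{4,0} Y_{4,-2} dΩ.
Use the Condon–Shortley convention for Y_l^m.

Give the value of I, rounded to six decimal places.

-0.190365

Rules hold: Σm=0, L=10 even, 2≤4≤6.
N = 5·9·9 = 405
Δ = 2!·2!·6!/11! = 1/13860
Racah Σ t=0..2: t=0:+1/192 t=1:−1/36 t=2:+1/192 = -5/288
⇒ 3j(2 4 4; 0 0 0)² = 20/693, sgn -1
Racah Σ t=0..0: t=0:+1/192 = 1/192
⇒ 3j(2 4 4; 2 0 -2)² = 3/77, sgn +1
4πI² = N·(3j₀)²·(3jₘ)² = 2700/5929
I = -1·√(0.455389/4π) = -0.19036462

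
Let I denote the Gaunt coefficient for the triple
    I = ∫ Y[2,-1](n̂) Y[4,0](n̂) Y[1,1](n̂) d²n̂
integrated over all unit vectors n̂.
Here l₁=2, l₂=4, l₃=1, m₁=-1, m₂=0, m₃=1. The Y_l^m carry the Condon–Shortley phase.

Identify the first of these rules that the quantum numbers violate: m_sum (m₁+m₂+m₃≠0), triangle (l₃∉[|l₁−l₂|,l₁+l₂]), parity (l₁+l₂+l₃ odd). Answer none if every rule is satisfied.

m₁+m₂+m₃ = -1 + 0 + 1 = 0  ✓
triangle: |2−4|=2 ≤ l₃=1 ≤ 2+4=6  ✗
parity: l₁+l₂+l₃ = 7 is odd

triangle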